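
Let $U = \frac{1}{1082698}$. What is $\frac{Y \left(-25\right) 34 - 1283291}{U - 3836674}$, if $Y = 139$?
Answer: $\frac{505779122606}{1384653088817} \approx 0.36527$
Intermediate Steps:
$U = \frac{1}{1082698} \approx 9.2362 \cdot 10^{-7}$
$\frac{Y \left(-25\right) 34 - 1283291}{U - 3836674} = \frac{139 \left(-25\right) 34 - 1283291}{\frac{1}{1082698} - 3836674} = \frac{\left(-3475\right) 34 - 1283291}{- \frac{4153959266451}{1082698}} = \left(-118150 - 1283291\right) \left(- \frac{1082698}{4153959266451}\right) = \left(-1401441\right) \left(- \frac{1082698}{4153959266451}\right) = \frac{505779122606}{1384653088817}$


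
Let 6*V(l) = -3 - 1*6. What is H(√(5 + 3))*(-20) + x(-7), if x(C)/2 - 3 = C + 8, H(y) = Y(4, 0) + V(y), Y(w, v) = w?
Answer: -42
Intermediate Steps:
V(l) = -3/2 (V(l) = (-3 - 1*6)/6 = (-3 - 6)/6 = (⅙)*(-9) = -3/2)
H(y) = 5/2 (H(y) = 4 - 3/2 = 5/2)
x(C) = 22 + 2*C (x(C) = 6 + 2*(C + 8) = 6 + 2*(8 + C) = 6 + (16 + 2*C) = 22 + 2*C)
H(√(5 + 3))*(-20) + x(-7) = (5/2)*(-20) + (22 + 2*(-7)) = -50 + (22 - 14) = -50 + 8 = -42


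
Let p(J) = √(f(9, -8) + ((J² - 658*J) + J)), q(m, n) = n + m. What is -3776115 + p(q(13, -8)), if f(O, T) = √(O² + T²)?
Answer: -3776115 + I*√(3260 - √145) ≈ -3.7761e+6 + 56.991*I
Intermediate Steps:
q(m, n) = m + n
p(J) = √(√145 + J² - 657*J) (p(J) = √(√(9² + (-8)²) + ((J² - 658*J) + J)) = √(√(81 + 64) + (J² - 657*J)) = √(√145 + (J² - 657*J)) = √(√145 + J² - 657*J))
-3776115 + p(q(13, -8)) = -3776115 + √(√145 + (13 - 8)² - 657*(13 - 8)) = -3776115 + √(√145 + 5² - 657*5) = -3776115 + √(√145 + 25 - 3285) = -3776115 + √(-3260 + √145)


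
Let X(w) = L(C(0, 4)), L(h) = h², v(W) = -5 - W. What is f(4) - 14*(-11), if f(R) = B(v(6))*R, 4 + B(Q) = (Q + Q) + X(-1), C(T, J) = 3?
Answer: 86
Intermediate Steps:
X(w) = 9 (X(w) = 3² = 9)
B(Q) = 5 + 2*Q (B(Q) = -4 + ((Q + Q) + 9) = -4 + (2*Q + 9) = -4 + (9 + 2*Q) = 5 + 2*Q)
f(R) = -17*R (f(R) = (5 + 2*(-5 - 1*6))*R = (5 + 2*(-5 - 6))*R = (5 + 2*(-11))*R = (5 - 22)*R = -17*R)
f(4) - 14*(-11) = -17*4 - 14*(-11) = -68 + 154 = 86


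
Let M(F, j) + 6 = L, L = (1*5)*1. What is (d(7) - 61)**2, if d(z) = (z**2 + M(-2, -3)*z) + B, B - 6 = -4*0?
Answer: 169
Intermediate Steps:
B = 6 (B = 6 - 4*0 = 6 + 0 = 6)
L = 5 (L = 5*1 = 5)
M(F, j) = -1 (M(F, j) = -6 + 5 = -1)
d(z) = 6 + z**2 - z (d(z) = (z**2 - z) + 6 = 6 + z**2 - z)
(d(7) - 61)**2 = ((6 + 7**2 - 1*7) - 61)**2 = ((6 + 49 - 7) - 61)**2 = (48 - 61)**2 = (-13)**2 = 169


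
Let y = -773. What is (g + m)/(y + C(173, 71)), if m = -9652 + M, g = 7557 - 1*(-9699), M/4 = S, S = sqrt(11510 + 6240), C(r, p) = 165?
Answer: -1901/152 - 5*sqrt(710)/152 ≈ -13.383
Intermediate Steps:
S = 5*sqrt(710) (S = sqrt(17750) = 5*sqrt(710) ≈ 133.23)
M = 20*sqrt(710) (M = 4*(5*sqrt(710)) = 20*sqrt(710) ≈ 532.92)
g = 17256 (g = 7557 + 9699 = 17256)
m = -9652 + 20*sqrt(710) ≈ -9119.1
(g + m)/(y + C(173, 71)) = (17256 + (-9652 + 20*sqrt(710)))/(-773 + 165) = (7604 + 20*sqrt(710))/(-608) = (7604 + 20*sqrt(710))*(-1/608) = -1901/152 - 5*sqrt(710)/152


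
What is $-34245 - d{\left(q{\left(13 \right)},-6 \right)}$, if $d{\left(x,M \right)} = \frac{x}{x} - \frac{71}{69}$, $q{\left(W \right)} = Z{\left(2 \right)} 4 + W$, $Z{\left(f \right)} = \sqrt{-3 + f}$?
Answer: $- \frac{2362903}{69} \approx -34245.0$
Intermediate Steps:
$q{\left(W \right)} = W + 4 i$ ($q{\left(W \right)} = \sqrt{-3 + 2} \cdot 4 + W = \sqrt{-1} \cdot 4 + W = i 4 + W = 4 i + W = W + 4 i$)
$d{\left(x,M \right)} = - \frac{2}{69}$ ($d{\left(x,M \right)} = 1 - \frac{71}{69} = - \frac{2}{69}$)
$-34245 - d{\left(q{\left(13 \right)},-6 \right)} = -34245 - - \frac{2}{69} = -34245 + \frac{2}{69} = - \frac{2362903}{69}$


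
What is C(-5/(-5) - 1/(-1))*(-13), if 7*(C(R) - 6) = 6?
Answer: -624/7 ≈ -89.143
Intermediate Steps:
C(R) = 48/7 (C(R) = 6 + (⅐)*6 = 6 + 6/7 = 48/7)
C(-5/(-5) - 1/(-1))*(-13) = (48/7)*(-13) = -624/7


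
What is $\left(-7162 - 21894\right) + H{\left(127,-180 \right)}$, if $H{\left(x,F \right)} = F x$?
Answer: $-51916$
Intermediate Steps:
$\left(-7162 - 21894\right) + H{\left(127,-180 \right)} = \left(-7162 - 21894\right) - 22860 = -29056 - 22860 = -51916$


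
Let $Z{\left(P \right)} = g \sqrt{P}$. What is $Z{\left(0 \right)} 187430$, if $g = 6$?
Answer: $0$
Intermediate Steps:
$Z{\left(P \right)} = 6 \sqrt{P}$
$Z{\left(0 \right)} 187430 = 6 \sqrt{0} \cdot 187430 = 6 \cdot 0 \cdot 187430 = 0 \cdot 187430 = 0$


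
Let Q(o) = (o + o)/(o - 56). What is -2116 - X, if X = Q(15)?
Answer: -86726/41 ≈ -2115.3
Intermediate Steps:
Q(o) = 2*o/(-56 + o) (Q(o) = (2*o)/(-56 + o) = 2*o/(-56 + o))
X = -30/41 (X = 2*15/(-56 + 15) = 2*15/(-41) = 2*15*(-1/41) = -30/41 ≈ -0.73171)
-2116 - X = -2116 - 1*(-30/41) = -2116 + 30/41 = -86726/41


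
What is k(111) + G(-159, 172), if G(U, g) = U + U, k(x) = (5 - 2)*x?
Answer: 15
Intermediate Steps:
k(x) = 3*x
G(U, g) = 2*U
k(111) + G(-159, 172) = 3*111 + 2*(-159) = 333 - 318 = 15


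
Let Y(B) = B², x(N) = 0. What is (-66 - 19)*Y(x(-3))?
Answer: 0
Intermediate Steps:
(-66 - 19)*Y(x(-3)) = (-66 - 19)*0² = -85*0 = 0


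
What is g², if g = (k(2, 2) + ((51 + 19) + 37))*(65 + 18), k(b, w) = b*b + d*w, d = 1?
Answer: 87965641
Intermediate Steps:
k(b, w) = w + b² (k(b, w) = b*b + 1*w = b² + w = w + b²)
g = 9379 (g = ((2 + 2²) + ((51 + 19) + 37))*(65 + 18) = ((2 + 4) + (70 + 37))*83 = (6 + 107)*83 = 113*83 = 9379)
g² = 9379² = 87965641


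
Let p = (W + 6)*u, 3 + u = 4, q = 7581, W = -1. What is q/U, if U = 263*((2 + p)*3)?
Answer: 361/263 ≈ 1.3726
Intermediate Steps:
u = 1 (u = -3 + 4 = 1)
p = 5 (p = (-1 + 6)*1 = 5*1 = 5)
U = 5523 (U = 263*((2 + 5)*3) = 263*(7*3) = 263*21 = 5523)
q/U = 7581/5523 = 7581*(1/5523) = 361/263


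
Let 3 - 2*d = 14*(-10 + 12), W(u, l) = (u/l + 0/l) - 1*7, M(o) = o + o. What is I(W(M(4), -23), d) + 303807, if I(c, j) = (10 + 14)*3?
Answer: 303879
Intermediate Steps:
M(o) = 2*o
W(u, l) = -7 + u/l (W(u, l) = (u/l + 0) - 7 = u/l - 7 = -7 + u/l)
d = -25/2 (d = 3/2 - 7*(-10 + 12) = 3/2 - 7*2 = 3/2 - 1/2*28 = 3/2 - 14 = -25/2 ≈ -12.500)
I(c, j) = 72 (I(c, j) = 24*3 = 72)
I(W(M(4), -23), d) + 303807 = 72 + 303807 = 303879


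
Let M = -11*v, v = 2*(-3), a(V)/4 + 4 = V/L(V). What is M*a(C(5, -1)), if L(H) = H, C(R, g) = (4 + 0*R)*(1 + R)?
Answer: -792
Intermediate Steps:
C(R, g) = 4 + 4*R (C(R, g) = (4 + 0)*(1 + R) = 4*(1 + R) = 4 + 4*R)
a(V) = -12 (a(V) = -16 + 4*(V/V) = -16 + 4*1 = -16 + 4 = -12)
v = -6
M = 66 (M = -11*(-6) = 66)
M*a(C(5, -1)) = 66*(-12) = -792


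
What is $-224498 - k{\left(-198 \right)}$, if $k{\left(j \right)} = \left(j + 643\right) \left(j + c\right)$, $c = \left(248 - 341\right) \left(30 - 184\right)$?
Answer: $-6509678$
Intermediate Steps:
$c = 14322$ ($c = \left(-93\right) \left(-154\right) = 14322$)
$k{\left(j \right)} = \left(643 + j\right) \left(14322 + j\right)$ ($k{\left(j \right)} = \left(j + 643\right) \left(j + 14322\right) = \left(643 + j\right) \left(14322 + j\right)$)
$-224498 - k{\left(-198 \right)} = -224498 - \left(9209046 + \left(-198\right)^{2} + 14965 \left(-198\right)\right) = -224498 - \left(9209046 + 39204 - 2963070\right) = -224498 - 6285180 = -6509678$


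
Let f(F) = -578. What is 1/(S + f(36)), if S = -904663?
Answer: -1/905241 ≈ -1.1047e-6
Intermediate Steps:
1/(S + f(36)) = 1/(-904663 - 578) = 1/(-905241) = -1/905241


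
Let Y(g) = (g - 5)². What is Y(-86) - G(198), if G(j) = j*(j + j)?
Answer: -70127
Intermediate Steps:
G(j) = 2*j² (G(j) = j*(2*j) = 2*j²)
Y(g) = (-5 + g)²
Y(-86) - G(198) = (-5 - 86)² - 2*198² = (-91)² - 2*39204 = 8281 - 1*78408 = 8281 - 78408 = -70127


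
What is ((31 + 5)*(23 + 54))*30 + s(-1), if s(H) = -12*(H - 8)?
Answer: 83268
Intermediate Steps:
s(H) = 96 - 12*H (s(H) = -12*(-8 + H) = 96 - 12*H)
((31 + 5)*(23 + 54))*30 + s(-1) = ((31 + 5)*(23 + 54))*30 + (96 - 12*(-1)) = (36*77)*30 + (96 + 12) = 2772*30 + 108 = 83160 + 108 = 83268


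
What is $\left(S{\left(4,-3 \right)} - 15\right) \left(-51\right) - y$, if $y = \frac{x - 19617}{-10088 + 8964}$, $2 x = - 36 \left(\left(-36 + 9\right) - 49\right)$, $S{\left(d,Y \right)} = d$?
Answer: $\frac{612315}{1124} \approx 544.76$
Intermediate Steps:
$x = 1368$ ($x = \frac{\left(-36\right) \left(\left(-36 + 9\right) - 49\right)}{2} = \frac{\left(-36\right) \left(-27 - 49\right)}{2} = \frac{\left(-36\right) \left(-76\right)}{2} = \frac{1}{2} \cdot 2736 = 1368$)
$y = \frac{18249}{1124}$ ($y = \frac{1368 - 19617}{-10088 + 8964} = - \frac{18249}{-1124} = \left(-18249\right) \left(- \frac{1}{1124}\right) = \frac{18249}{1124} \approx 16.236$)
$\left(S{\left(4,-3 \right)} - 15\right) \left(-51\right) - y = \left(4 - 15\right) \left(-51\right) - \frac{18249}{1124} = \left(-11\right) \left(-51\right) - \frac{18249}{1124} = 561 - \frac{18249}{1124} = \frac{612315}{1124}$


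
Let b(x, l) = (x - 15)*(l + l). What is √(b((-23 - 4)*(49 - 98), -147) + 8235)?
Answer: 3*I*√41813 ≈ 613.45*I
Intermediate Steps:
b(x, l) = 2*l*(-15 + x) (b(x, l) = (-15 + x)*(2*l) = 2*l*(-15 + x))
√(b((-23 - 4)*(49 - 98), -147) + 8235) = √(2*(-147)*(-15 + (-23 - 4)*(49 - 98)) + 8235) = √(2*(-147)*(-15 - 27*(-49)) + 8235) = √(2*(-147)*(-15 + 1323) + 8235) = √(2*(-147)*1308 + 8235) = √(-384552 + 8235) = √(-376317) = 3*I*√41813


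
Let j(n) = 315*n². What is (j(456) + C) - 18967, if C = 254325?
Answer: 65735198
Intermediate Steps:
(j(456) + C) - 18967 = (315*456² + 254325) - 18967 = (315*207936 + 254325) - 18967 = (65499840 + 254325) - 18967 = 65754165 - 18967 = 65735198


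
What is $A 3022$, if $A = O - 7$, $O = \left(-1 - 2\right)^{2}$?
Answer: $6044$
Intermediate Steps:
$O = 9$ ($O = \left(-3\right)^{2} = 9$)
$A = 2$ ($A = 9 - 7 = 2$)
$A 3022 = 2 \cdot 3022 = 6044$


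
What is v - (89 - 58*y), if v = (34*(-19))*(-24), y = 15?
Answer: 16285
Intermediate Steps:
v = 15504 (v = -646*(-24) = 15504)
v - (89 - 58*y) = 15504 - (89 - 58*15) = 15504 - (89 - 870) = 15504 - 1*(-781) = 15504 + 781 = 16285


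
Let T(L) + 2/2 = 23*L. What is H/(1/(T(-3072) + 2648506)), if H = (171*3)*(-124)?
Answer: -163982130588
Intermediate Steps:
T(L) = -1 + 23*L
H = -63612 (H = 513*(-124) = -63612)
H/(1/(T(-3072) + 2648506)) = -(168476700060 - 4494569472) = -63612/(1/((-1 - 70656) + 2648506)) = -63612/(1/(-70657 + 2648506)) = -63612/(1/2577849) = -63612/1/2577849 = -63612*2577849 = -163982130588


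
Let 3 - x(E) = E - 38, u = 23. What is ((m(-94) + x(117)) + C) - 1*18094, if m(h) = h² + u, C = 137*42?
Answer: -3557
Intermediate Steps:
x(E) = 41 - E (x(E) = 3 - (E - 38) = 3 - (-38 + E) = 3 + (38 - E) = 41 - E)
C = 5754
m(h) = 23 + h² (m(h) = h² + 23 = 23 + h²)
((m(-94) + x(117)) + C) - 1*18094 = (((23 + (-94)²) + (41 - 1*117)) + 5754) - 1*18094 = (((23 + 8836) + (41 - 117)) + 5754) - 18094 = ((8859 - 76) + 5754) - 18094 = (8783 + 5754) - 18094 = 14537 - 18094 = -3557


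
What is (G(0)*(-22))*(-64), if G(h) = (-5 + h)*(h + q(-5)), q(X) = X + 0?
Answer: 35200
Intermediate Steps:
q(X) = X
G(h) = (-5 + h)² (G(h) = (-5 + h)*(h - 5) = (-5 + h)*(-5 + h) = (-5 + h)²)
(G(0)*(-22))*(-64) = ((25 + 0² - 10*0)*(-22))*(-64) = ((25 + 0 + 0)*(-22))*(-64) = (25*(-22))*(-64) = -550*(-64) = 35200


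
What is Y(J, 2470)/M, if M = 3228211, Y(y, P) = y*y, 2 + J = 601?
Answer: 358801/3228211 ≈ 0.11115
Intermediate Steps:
J = 599 (J = -2 + 601 = 599)
Y(y, P) = y²
Y(J, 2470)/M = 599²/3228211 = 358801*(1/3228211) = 358801/3228211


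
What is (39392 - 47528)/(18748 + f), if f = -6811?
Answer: -2712/3979 ≈ -0.68158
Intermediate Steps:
(39392 - 47528)/(18748 + f) = (39392 - 47528)/(18748 - 6811) = -8136/11937 = -8136*1/11937 = -2712/3979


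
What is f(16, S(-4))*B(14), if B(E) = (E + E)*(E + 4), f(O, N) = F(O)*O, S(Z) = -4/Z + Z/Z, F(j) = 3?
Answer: 24192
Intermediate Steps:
S(Z) = 1 - 4/Z (S(Z) = -4/Z + 1 = 1 - 4/Z)
f(O, N) = 3*O
B(E) = 2*E*(4 + E) (B(E) = (2*E)*(4 + E) = 2*E*(4 + E))
f(16, S(-4))*B(14) = (3*16)*(2*14*(4 + 14)) = 48*(2*14*18) = 48*504 = 24192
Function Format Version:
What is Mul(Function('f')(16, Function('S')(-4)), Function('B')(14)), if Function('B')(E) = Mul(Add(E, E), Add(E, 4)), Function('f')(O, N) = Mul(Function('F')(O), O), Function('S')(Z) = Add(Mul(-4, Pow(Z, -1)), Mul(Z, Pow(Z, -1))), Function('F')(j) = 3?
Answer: 24192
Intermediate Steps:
Function('S')(Z) = Add(1, Mul(-4, Pow(Z, -1))) (Function('S')(Z) = Add(Mul(-4, Pow(Z, -1)), 1) = Add(1, Mul(-4, Pow(Z, -1))))
Function('f')(O, N) = Mul(3, O)
Function('B')(E) = Mul(2, E, Add(4, E)) (Function('B')(E) = Mul(Mul(2, E), Add(4, E)) = Mul(2, E, Add(4, E)))
Mul(Function('f')(16, Function('S')(-4)), Function('B')(14)) = Mul(Mul(3, 16), Mul(2, 14, Add(4, 14))) = Mul(48, Mul(2, 14, 18)) = Mul(48, 504) = 24192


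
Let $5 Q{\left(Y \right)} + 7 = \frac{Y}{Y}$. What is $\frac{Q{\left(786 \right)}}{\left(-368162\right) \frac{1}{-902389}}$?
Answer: $- \frac{2707167}{920405} \approx -2.9413$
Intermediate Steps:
$Q{\left(Y \right)} = - \frac{6}{5}$ ($Q{\left(Y \right)} = - \frac{7}{5} + \frac{Y \frac{1}{Y}}{5} = - \frac{7}{5} + \frac{1}{5} \cdot 1 = - \frac{7}{5} + \frac{1}{5} = - \frac{6}{5}$)
$\frac{Q{\left(786 \right)}}{\left(-368162\right) \frac{1}{-902389}} = - \frac{6}{5 \left(- \frac{368162}{-902389}\right)} = - \frac{6}{5 \left(\left(-368162\right) \left(- \frac{1}{902389}\right)\right)} = - \frac{6}{5 \cdot \frac{368162}{902389}} = \left(- \frac{6}{5}\right) \frac{902389}{368162} = - \frac{2707167}{920405}$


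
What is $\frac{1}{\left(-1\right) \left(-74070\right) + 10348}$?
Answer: $\frac{1}{84418} \approx 1.1846 \cdot 10^{-5}$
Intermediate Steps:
$\frac{1}{\left(-1\right) \left(-74070\right) + 10348} = \frac{1}{74070 + 10348} = \frac{1}{84418}$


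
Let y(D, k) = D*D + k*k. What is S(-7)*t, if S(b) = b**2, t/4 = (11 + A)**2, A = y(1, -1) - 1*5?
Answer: 12544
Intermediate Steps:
y(D, k) = D**2 + k**2
A = -3 (A = (1**2 + (-1)**2) - 1*5 = (1 + 1) - 5 = 2 - 5 = -3)
t = 256 (t = 4*(11 - 3)**2 = 4*8**2 = 4*64 = 256)
S(-7)*t = (-7)**2*256 = 49*256 = 12544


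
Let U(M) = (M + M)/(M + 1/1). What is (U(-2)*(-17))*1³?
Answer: -68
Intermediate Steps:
U(M) = 2*M/(1 + M) (U(M) = (2*M)/(M + 1) = (2*M)/(1 + M) = 2*M/(1 + M))
(U(-2)*(-17))*1³ = ((2*(-2)/(1 - 2))*(-17))*1³ = ((2*(-2)/(-1))*(-17))*1 = ((2*(-2)*(-1))*(-17))*1 = (4*(-17))*1 = -68*1 = -68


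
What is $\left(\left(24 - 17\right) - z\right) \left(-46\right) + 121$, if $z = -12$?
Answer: $-753$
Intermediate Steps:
$\left(\left(24 - 17\right) - z\right) \left(-46\right) + 121 = \left(\left(24 - 17\right) - -12\right) \left(-46\right) + 121 = \left(7 + 12\right) \left(-46\right) + 121 = 19 \left(-46\right) + 121 = -874 + 121 = -753$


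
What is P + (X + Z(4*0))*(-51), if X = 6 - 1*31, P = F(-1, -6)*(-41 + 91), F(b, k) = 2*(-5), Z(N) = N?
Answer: 775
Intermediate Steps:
F(b, k) = -10
P = -500 (P = -10*(-41 + 91) = -10*50 = -500)
X = -25 (X = 6 - 31 = -25)
P + (X + Z(4*0))*(-51) = -500 + (-25 + 4*0)*(-51) = -500 + (-25 + 0)*(-51) = -500 - 25*(-51) = -500 + 1275 = 775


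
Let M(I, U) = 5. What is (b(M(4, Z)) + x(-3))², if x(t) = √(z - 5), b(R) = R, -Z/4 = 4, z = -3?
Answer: 17 + 20*I*√2 ≈ 17.0 + 28.284*I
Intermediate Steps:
Z = -16 (Z = -4*4 = -16)
x(t) = 2*I*√2 (x(t) = √(-3 - 5) = √(-8) = 2*I*√2)
(b(M(4, Z)) + x(-3))² = (5 + 2*I*√2)²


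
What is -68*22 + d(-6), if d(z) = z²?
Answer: -1460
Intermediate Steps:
-68*22 + d(-6) = -68*22 + (-6)² = -1496 + 36 = -1460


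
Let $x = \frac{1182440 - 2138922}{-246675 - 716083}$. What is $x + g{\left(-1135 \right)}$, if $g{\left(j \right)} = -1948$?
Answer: $- \frac{937248051}{481379} \approx -1947.0$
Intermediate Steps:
$x = \frac{478241}{481379}$ ($x = - \frac{956482}{-962758} = \left(-956482\right) \left(- \frac{1}{962758}\right) = \frac{478241}{481379} \approx 0.99348$)
$x + g{\left(-1135 \right)} = \frac{478241}{481379} - 1948 = - \frac{937248051}{481379}$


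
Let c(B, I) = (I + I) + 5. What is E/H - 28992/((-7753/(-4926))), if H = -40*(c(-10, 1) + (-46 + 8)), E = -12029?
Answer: -177183354917/9613720 ≈ -18430.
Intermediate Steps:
c(B, I) = 5 + 2*I (c(B, I) = 2*I + 5 = 5 + 2*I)
H = 1240 (H = -40*((5 + 2*1) + (-46 + 8)) = -40*((5 + 2) - 38) = -40*(7 - 38) = -40*(-31) = 1240)
E/H - 28992/((-7753/(-4926))) = -12029/1240 - 28992/((-7753/(-4926))) = -12029*1/1240 - 28992/((-7753*(-1/4926))) = -12029/1240 - 28992/7753/4926 = -12029/1240 - 28992*4926/7753 = -12029/1240 - 142814592/7753 = -177183354917/9613720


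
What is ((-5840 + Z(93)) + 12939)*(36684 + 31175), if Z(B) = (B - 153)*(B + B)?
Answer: -275575399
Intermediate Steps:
Z(B) = 2*B*(-153 + B) (Z(B) = (-153 + B)*(2*B) = 2*B*(-153 + B))
((-5840 + Z(93)) + 12939)*(36684 + 31175) = ((-5840 + 2*93*(-153 + 93)) + 12939)*(36684 + 31175) = ((-5840 + 2*93*(-60)) + 12939)*67859 = ((-5840 - 11160) + 12939)*67859 = (-17000 + 12939)*67859 = -4061*67859 = -275575399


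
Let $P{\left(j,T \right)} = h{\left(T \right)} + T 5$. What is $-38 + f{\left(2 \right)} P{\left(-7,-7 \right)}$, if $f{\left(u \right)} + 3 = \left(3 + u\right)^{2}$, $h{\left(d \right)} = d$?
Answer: $-962$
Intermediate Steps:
$f{\left(u \right)} = -3 + \left(3 + u\right)^{2}$
$P{\left(j,T \right)} = 6 T$ ($P{\left(j,T \right)} = T + T 5 = T + 5 T = 6 T$)
$-38 + f{\left(2 \right)} P{\left(-7,-7 \right)} = -38 + \left(-3 + \left(3 + 2\right)^{2}\right) 6 \left(-7\right) = -38 + \left(-3 + 5^{2}\right) \left(-42\right) = -38 + \left(-3 + 25\right) \left(-42\right) = -38 + 22 \left(-42\right) = -38 - 924 = -962$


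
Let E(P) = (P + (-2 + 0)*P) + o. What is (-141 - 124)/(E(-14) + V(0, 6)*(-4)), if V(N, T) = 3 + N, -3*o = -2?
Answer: -795/8 ≈ -99.375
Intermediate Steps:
o = ⅔ (o = -⅓*(-2) = ⅔ ≈ 0.66667)
E(P) = ⅔ - P (E(P) = (P + (-2 + 0)*P) + ⅔ = (P - 2*P) + ⅔ = -P + ⅔ = ⅔ - P)
(-141 - 124)/(E(-14) + V(0, 6)*(-4)) = (-141 - 124)/((⅔ - 1*(-14)) + (3 + 0)*(-4)) = -265/((⅔ + 14) + 3*(-4)) = -265/(44/3 - 12) = -265/8/3 = -265*3/8 = -795/8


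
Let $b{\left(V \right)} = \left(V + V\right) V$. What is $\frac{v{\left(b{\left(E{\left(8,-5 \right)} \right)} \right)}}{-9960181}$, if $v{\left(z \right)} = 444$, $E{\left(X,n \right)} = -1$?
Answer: $- \frac{444}{9960181} \approx -4.4578 \cdot 10^{-5}$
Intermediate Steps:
$b{\left(V \right)} = 2 V^{2}$ ($b{\left(V \right)} = 2 V V = 2 V^{2}$)
$\frac{v{\left(b{\left(E{\left(8,-5 \right)} \right)} \right)}}{-9960181} = \frac{444}{-9960181} = 444 \left(- \frac{1}{9960181}\right) = - \frac{444}{9960181}$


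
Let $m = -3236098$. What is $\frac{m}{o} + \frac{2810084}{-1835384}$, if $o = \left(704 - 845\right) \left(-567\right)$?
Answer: $- \frac{1541035069295}{36683361162} \approx -42.009$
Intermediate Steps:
$o = 79947$ ($o = \left(-141\right) \left(-567\right) = 79947$)
$\frac{m}{o} + \frac{2810084}{-1835384} = - \frac{3236098}{79947} + \frac{2810084}{-1835384} = \left(-3236098\right) \frac{1}{79947} + 2810084 \left(- \frac{1}{1835384}\right) = - \frac{3236098}{79947} - \frac{702521}{458846} = - \frac{1541035069295}{36683361162}$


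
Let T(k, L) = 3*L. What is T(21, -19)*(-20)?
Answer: 1140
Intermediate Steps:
T(21, -19)*(-20) = (3*(-19))*(-20) = -57*(-20) = 1140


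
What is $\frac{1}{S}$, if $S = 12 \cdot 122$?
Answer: $\frac{1}{1464} \approx 0.00068306$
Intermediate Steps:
$S = 1464$
$\frac{1}{S} = \frac{1}{1464}$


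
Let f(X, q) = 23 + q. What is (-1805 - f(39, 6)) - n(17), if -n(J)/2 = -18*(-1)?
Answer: -1798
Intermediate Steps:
n(J) = -36 (n(J) = -(-36)*(-1) = -2*18 = -36)
(-1805 - f(39, 6)) - n(17) = (-1805 - (23 + 6)) - 1*(-36) = (-1805 - 1*29) + 36 = (-1805 - 29) + 36 = -1834 + 36 = -1798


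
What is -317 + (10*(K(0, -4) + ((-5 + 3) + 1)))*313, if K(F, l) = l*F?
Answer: -3447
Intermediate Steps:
K(F, l) = F*l
-317 + (10*(K(0, -4) + ((-5 + 3) + 1)))*313 = -317 + (10*(0*(-4) + ((-5 + 3) + 1)))*313 = -317 + (10*(0 + (-2 + 1)))*313 = -317 + (10*(0 - 1))*313 = -317 + (10*(-1))*313 = -317 - 10*313 = -317 - 3130 = -3447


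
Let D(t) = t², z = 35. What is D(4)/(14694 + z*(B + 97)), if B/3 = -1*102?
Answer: 16/7379 ≈ 0.0021683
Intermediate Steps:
B = -306 (B = 3*(-1*102) = 3*(-102) = -306)
D(4)/(14694 + z*(B + 97)) = 4²/(14694 + 35*(-306 + 97)) = 16/(14694 + 35*(-209)) = 16/(14694 - 7315) = 16/7379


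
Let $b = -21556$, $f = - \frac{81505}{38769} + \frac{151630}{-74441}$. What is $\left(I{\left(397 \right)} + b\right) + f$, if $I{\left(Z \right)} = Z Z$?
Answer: $\frac{392637437852662}{2886003129} \approx 1.3605 \cdot 10^{5}$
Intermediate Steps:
$f = - \frac{11945857175}{2886003129}$ ($f = \left(-81505\right) \frac{1}{38769} + 151630 \left(- \frac{1}{74441}\right) = - \frac{81505}{38769} - \frac{151630}{74441} = - \frac{11945857175}{2886003129} \approx -4.1392$)
$I{\left(Z \right)} = Z^{2}$
$\left(I{\left(397 \right)} + b\right) + f = \left(397^{2} - 21556\right) - \frac{11945857175}{2886003129} = \left(157609 - 21556\right) - \frac{11945857175}{2886003129} = 136053 - \frac{11945857175}{2886003129} = \frac{392637437852662}{2886003129}$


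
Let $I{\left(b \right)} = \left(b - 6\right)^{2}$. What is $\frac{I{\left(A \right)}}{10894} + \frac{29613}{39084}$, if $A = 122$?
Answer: $\frac{141419721}{70963516} \approx 1.9929$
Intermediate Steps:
$I{\left(b \right)} = \left(-6 + b\right)^{2}$
$\frac{I{\left(A \right)}}{10894} + \frac{29613}{39084} = \frac{\left(-6 + 122\right)^{2}}{10894} + \frac{29613}{39084} = 116^{2} \cdot \frac{1}{10894} + 29613 \cdot \frac{1}{39084} = 13456 \cdot \frac{1}{10894} + \frac{9871}{13028} = \frac{6728}{5447} + \frac{9871}{13028} = \frac{141419721}{70963516}$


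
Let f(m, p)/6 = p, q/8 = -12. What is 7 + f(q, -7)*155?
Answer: -6503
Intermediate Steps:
q = -96 (q = 8*(-12) = -96)
f(m, p) = 6*p
7 + f(q, -7)*155 = 7 + (6*(-7))*155 = 7 - 42*155 = 7 - 6510 = -6503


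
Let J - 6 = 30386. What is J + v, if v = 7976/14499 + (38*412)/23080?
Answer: 1271337044383/41829615 ≈ 30393.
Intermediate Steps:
J = 30392 (J = 6 + 30386 = 30392)
v = 51385303/41829615 (v = 7976*(1/14499) + 15656*(1/23080) = 7976/14499 + 1957/2885 = 51385303/41829615 ≈ 1.2284)
J + v = 30392 + 51385303/41829615 = 1271337044383/41829615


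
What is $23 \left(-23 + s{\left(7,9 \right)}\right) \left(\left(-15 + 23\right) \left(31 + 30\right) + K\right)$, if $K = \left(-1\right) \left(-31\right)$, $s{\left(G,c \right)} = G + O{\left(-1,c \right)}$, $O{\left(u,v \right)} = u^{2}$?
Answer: $-179055$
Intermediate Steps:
$s{\left(G,c \right)} = 1 + G$ ($s{\left(G,c \right)} = G + \left(-1\right)^{2} = G + 1 = 1 + G$)
$K = 31$
$23 \left(-23 + s{\left(7,9 \right)}\right) \left(\left(-15 + 23\right) \left(31 + 30\right) + K\right) = 23 \left(-23 + \left(1 + 7\right)\right) \left(\left(-15 + 23\right) \left(31 + 30\right) + 31\right) = 23 \left(-23 + 8\right) \left(8 \cdot 61 + 31\right) = 23 \left(- 15 \left(488 + 31\right)\right) = 23 \left(\left(-15\right) 519\right) = 23 \left(-7785\right) = -179055$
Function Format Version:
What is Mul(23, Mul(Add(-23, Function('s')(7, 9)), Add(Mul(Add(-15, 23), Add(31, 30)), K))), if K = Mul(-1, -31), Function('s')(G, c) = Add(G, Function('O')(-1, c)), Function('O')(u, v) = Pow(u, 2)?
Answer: -179055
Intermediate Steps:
Function('s')(G, c) = Add(1, G) (Function('s')(G, c) = Add(G, Pow(-1, 2)) = Add(G, 1) = Add(1, G))
K = 31
Mul(23, Mul(Add(-23, Function('s')(7, 9)), Add(Mul(Add(-15, 23), Add(31, 30)), K))) = Mul(23, Mul(Add(-23, Add(1, 7)), Add(Mul(Add(-15, 23), Add(31, 30)), 31))) = Mul(23, Mul(Add(-23, 8), Add(Mul(8, 61), 31))) = Mul(23, Mul(-15, Add(488, 31))) = Mul(23, Mul(-15, 519)) = Mul(23, -7785) = -179055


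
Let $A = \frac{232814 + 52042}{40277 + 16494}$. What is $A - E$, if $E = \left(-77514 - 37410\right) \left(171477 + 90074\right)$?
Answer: $\frac{11933219390220}{397} \approx 3.0058 \cdot 10^{10}$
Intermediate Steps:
$E = -30058487124$ ($E = \left(-114924\right) 261551 = -30058487124$)
$A = \frac{1992}{397}$ ($A = \frac{284856}{56771} = 284856 \cdot \frac{1}{56771} = \frac{1992}{397} \approx 5.0176$)
$A - E = \frac{1992}{397} - -30058487124 = \frac{1992}{397} + 30058487124 = \frac{11933219390220}{397}$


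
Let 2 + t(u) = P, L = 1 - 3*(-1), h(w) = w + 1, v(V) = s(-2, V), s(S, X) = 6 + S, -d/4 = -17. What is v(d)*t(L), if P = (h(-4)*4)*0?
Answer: -8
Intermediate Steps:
d = 68 (d = -4*(-17) = 68)
v(V) = 4 (v(V) = 6 - 2 = 4)
h(w) = 1 + w
L = 4 (L = 1 + 3 = 4)
P = 0 (P = ((1 - 4)*4)*0 = -3*4*0 = -12*0 = 0)
t(u) = -2 (t(u) = -2 + 0 = -2)
v(d)*t(L) = 4*(-2) = -8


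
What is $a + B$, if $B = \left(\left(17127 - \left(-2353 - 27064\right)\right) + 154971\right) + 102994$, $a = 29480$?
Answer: $333989$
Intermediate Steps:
$B = 304509$ ($B = \left(\left(17127 - -29417\right) + 154971\right) + 102994 = \left(\left(17127 + 29417\right) + 154971\right) + 102994 = \left(46544 + 154971\right) + 102994 = 201515 + 102994 = 304509$)
$a + B = 29480 + 304509 = 333989$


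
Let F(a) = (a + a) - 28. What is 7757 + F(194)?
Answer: 8117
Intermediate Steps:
F(a) = -28 + 2*a (F(a) = 2*a - 28 = -28 + 2*a)
7757 + F(194) = 7757 + (-28 + 2*194) = 7757 + (-28 + 388) = 7757 + 360 = 8117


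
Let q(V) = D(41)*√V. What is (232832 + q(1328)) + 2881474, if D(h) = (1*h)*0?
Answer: 3114306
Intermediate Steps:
D(h) = 0 (D(h) = h*0 = 0)
q(V) = 0 (q(V) = 0*√V = 0)
(232832 + q(1328)) + 2881474 = (232832 + 0) + 2881474 = 232832 + 2881474 = 3114306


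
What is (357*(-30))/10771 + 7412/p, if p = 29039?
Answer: -231173038/312779069 ≈ -0.73909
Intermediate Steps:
(357*(-30))/10771 + 7412/p = (357*(-30))/10771 + 7412/29039 = -10710*1/10771 + 7412*(1/29039) = -10710/10771 + 7412/29039 = -231173038/312779069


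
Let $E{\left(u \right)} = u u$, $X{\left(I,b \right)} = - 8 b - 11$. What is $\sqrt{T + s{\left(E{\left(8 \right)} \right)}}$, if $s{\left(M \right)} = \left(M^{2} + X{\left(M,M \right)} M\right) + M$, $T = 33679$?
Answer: $\sqrt{4367} \approx 66.083$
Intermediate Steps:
$X{\left(I,b \right)} = -11 - 8 b$
$E{\left(u \right)} = u^{2}$
$s{\left(M \right)} = M + M^{2} + M \left(-11 - 8 M\right)$ ($s{\left(M \right)} = \left(M^{2} + \left(-11 - 8 M\right) M\right) + M = \left(M^{2} + M \left(-11 - 8 M\right)\right) + M = M + M^{2} + M \left(-11 - 8 M\right)$)
$\sqrt{T + s{\left(E{\left(8 \right)} \right)}} = \sqrt{33679 + 8^{2} \left(-10 - 7 \cdot 8^{2}\right)} = \sqrt{33679 + 64 \left(-10 - 448\right)} = \sqrt{33679 + 64 \left(-458\right)} = \sqrt{33679 - 29312} = \sqrt{4367}$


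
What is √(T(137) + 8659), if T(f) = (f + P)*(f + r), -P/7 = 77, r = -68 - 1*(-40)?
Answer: I*√35159 ≈ 187.51*I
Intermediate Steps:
r = -28 (r = -68 + 40 = -28)
P = -539 (P = -7*77 = -539)
T(f) = (-539 + f)*(-28 + f) (T(f) = (f - 539)*(f - 28) = (-539 + f)*(-28 + f))
√(T(137) + 8659) = √((15092 + 137² - 567*137) + 8659) = √((15092 + 18769 - 77679) + 8659) = √(-43818 + 8659) = √(-35159) = I*√35159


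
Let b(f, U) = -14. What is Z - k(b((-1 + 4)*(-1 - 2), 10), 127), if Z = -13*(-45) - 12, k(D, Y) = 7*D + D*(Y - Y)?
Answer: 671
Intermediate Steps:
k(D, Y) = 7*D (k(D, Y) = 7*D + D*0 = 7*D + 0 = 7*D)
Z = 573 (Z = 585 - 12 = 573)
Z - k(b((-1 + 4)*(-1 - 2), 10), 127) = 573 - 7*(-14) = 573 - 1*(-98) = 573 + 98 = 671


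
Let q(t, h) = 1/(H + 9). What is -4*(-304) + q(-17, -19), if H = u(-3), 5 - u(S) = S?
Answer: 20673/17 ≈ 1216.1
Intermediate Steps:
u(S) = 5 - S
H = 8 (H = 5 - 1*(-3) = 5 + 3 = 8)
q(t, h) = 1/17 (q(t, h) = 1/(8 + 9) = 1/17)
-4*(-304) + q(-17, -19) = -4*(-304) + 1/17 = 1216 + 1/17 = 20673/17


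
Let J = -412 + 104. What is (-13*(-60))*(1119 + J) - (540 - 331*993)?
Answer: 960723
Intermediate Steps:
J = -308
(-13*(-60))*(1119 + J) - (540 - 331*993) = (-13*(-60))*(1119 - 308) - (540 - 331*993) = 780*811 - (540 - 328683) = 632580 - 1*(-328143) = 632580 + 328143 = 960723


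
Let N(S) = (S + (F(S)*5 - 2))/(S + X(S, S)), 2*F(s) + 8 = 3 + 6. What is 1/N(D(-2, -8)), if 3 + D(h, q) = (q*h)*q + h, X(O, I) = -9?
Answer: 284/265 ≈ 1.0717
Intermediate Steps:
F(s) = 1/2 (F(s) = -4 + (3 + 6)/2 = -4 + (1/2)*9 = -4 + 9/2 = 1/2)
D(h, q) = -3 + h + h*q**2 (D(h, q) = -3 + ((q*h)*q + h) = -3 + ((h*q)*q + h) = -3 + (h*q**2 + h) = -3 + (h + h*q**2) = -3 + h + h*q**2)
N(S) = (1/2 + S)/(-9 + S) (N(S) = (S + ((1/2)*5 - 2))/(S - 9) = (S + (5/2 - 2))/(-9 + S) = (S + 1/2)/(-9 + S) = (1/2 + S)/(-9 + S))
1/N(D(-2, -8)) = 1/((1/2 + (-3 - 2 - 2*(-8)**2))/(-9 + (-3 - 2 - 2*(-8)**2))) = 1/((1/2 + (-3 - 2 - 2*64))/(-9 + (-3 - 2 - 2*64))) = 1/((1/2 + (-3 - 2 - 128))/(-9 + (-3 - 2 - 128))) = 1/((1/2 - 133)/(-9 - 133)) = 1/(-265/2/(-142)) = 1/(-1/142*(-265/2)) = 1/(265/284) = 284/265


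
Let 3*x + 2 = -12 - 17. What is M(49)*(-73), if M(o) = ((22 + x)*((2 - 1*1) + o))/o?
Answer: -18250/21 ≈ -869.05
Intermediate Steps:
x = -31/3 (x = -⅔ + (-12 - 17)/3 = -⅔ + (⅓)*(-29) = -⅔ - 29/3 = -31/3 ≈ -10.333)
M(o) = (35/3 + 35*o/3)/o (M(o) = ((22 - 31/3)*((2 - 1*1) + o))/o = (35*((2 - 1) + o)/3)/o = (35*(1 + o)/3)/o = (35/3 + 35*o/3)/o)
M(49)*(-73) = ((35/3)*(1 + 49)/49)*(-73) = ((35/3)*(1/49)*50)*(-73) = (250/21)*(-73) = -18250/21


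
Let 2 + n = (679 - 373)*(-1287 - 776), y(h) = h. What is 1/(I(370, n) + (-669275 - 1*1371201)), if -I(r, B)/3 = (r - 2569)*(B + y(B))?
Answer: -1/8331148796 ≈ -1.2003e-10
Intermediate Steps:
n = -631280 (n = -2 + (679 - 373)*(-1287 - 776) = -2 + 306*(-2063) = -2 - 631278 = -631280)
I(r, B) = -6*B*(-2569 + r) (I(r, B) = -3*(r - 2569)*(B + B) = -3*(-2569 + r)*2*B = -6*B*(-2569 + r))
1/(I(370, n) + (-669275 - 1*1371201)) = 1/(6*(-631280)*(2569 - 1*370) + (-669275 - 1*1371201)) = 1/(6*(-631280)*(2569 - 370) + (-669275 - 1371201)) = 1/(6*(-631280)*2199 - 2040476) = 1/(-8329108320 - 2040476) = 1/(-8331148796) = -1/8331148796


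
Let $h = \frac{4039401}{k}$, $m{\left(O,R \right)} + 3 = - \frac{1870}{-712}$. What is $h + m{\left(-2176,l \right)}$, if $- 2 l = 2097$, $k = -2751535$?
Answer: $- \frac{1803980911}{979546460} \approx -1.8416$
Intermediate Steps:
$l = - \frac{2097}{2}$ ($l = \left(- \frac{1}{2}\right) 2097 = - \frac{2097}{2} \approx -1048.5$)
$m{\left(O,R \right)} = - \frac{133}{356}$ ($m{\left(O,R \right)} = -3 - \frac{1870}{-712} = -3 - - \frac{935}{356} = -3 + \frac{935}{356} = - \frac{133}{356}$)
$h = - \frac{4039401}{2751535}$ ($h = \frac{4039401}{-2751535} = 4039401 \left(- \frac{1}{2751535}\right) = - \frac{4039401}{2751535} \approx -1.4681$)
$h + m{\left(-2176,l \right)} = - \frac{4039401}{2751535} - \frac{133}{356} = - \frac{1803980911}{979546460}$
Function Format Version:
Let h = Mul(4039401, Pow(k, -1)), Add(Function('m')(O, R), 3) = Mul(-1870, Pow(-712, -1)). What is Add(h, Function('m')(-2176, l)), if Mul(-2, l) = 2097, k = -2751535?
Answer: Rational(-1803980911, 979546460) ≈ -1.8416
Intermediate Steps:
l = Rational(-2097, 2) (l = Mul(Rational(-1, 2), 2097) = Rational(-2097, 2) ≈ -1048.5)
Function('m')(O, R) = Rational(-133, 356) (Function('m')(O, R) = Add(-3, Mul(-1870, Pow(-712, -1))) = Add(-3, Mul(-1870, Rational(-1, 712))) = Add(-3, Rational(935, 356)) = Rational(-133, 356))
h = Rational(-4039401, 2751535) (h = Mul(4039401, Pow(-2751535, -1)) = Mul(4039401, Rational(-1, 2751535)) = Rational(-4039401, 2751535) ≈ -1.4681)
Add(h, Function('m')(-2176, l)) = Add(Rational(-4039401, 2751535), Rational(-133, 356)) = Rational(-1803980911, 979546460)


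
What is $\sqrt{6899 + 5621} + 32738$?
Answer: $32738 + 2 \sqrt{3130} \approx 32850.0$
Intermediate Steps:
$\sqrt{6899 + 5621} + 32738 = \sqrt{12520} + 32738 = 2 \sqrt{3130} + 32738 = 32738 + 2 \sqrt{3130}$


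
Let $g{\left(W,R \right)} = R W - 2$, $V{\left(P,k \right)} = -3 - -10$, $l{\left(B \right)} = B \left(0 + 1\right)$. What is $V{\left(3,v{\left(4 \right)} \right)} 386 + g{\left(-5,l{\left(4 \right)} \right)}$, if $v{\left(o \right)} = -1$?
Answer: $2680$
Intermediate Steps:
$l{\left(B \right)} = B$ ($l{\left(B \right)} = B 1 = B$)
$V{\left(P,k \right)} = 7$ ($V{\left(P,k \right)} = -3 + 10 = 7$)
$g{\left(W,R \right)} = -2 + R W$
$V{\left(3,v{\left(4 \right)} \right)} 386 + g{\left(-5,l{\left(4 \right)} \right)} = 7 \cdot 386 + \left(-2 + 4 \left(-5\right)\right) = 2702 - 22 = 2680$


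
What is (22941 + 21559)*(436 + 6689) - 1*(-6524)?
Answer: 317069024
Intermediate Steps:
(22941 + 21559)*(436 + 6689) - 1*(-6524) = 44500*7125 + 6524 = 317062500 + 6524 = 317069024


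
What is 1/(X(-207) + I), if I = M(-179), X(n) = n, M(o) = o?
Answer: -1/386 ≈ -0.0025907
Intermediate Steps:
I = -179
1/(X(-207) + I) = 1/(-207 - 179) = 1/(-386) = -1/386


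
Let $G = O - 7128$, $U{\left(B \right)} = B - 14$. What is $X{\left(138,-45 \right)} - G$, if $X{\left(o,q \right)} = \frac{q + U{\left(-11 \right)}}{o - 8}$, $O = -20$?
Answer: $\frac{92917}{13} \approx 7147.5$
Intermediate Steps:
$U{\left(B \right)} = -14 + B$
$X{\left(o,q \right)} = \frac{-25 + q}{-8 + o}$ ($X{\left(o,q \right)} = \frac{q - 25}{o - 8} = \frac{q - 25}{-8 + o} = \frac{-25 + q}{-8 + o}$)
$G = -7148$ ($G = -20 - 7128 = -7148$)
$X{\left(138,-45 \right)} - G = \frac{-25 - 45}{-8 + 138} - -7148 = \frac{1}{130} \left(-70\right) + 7148 = - \frac{7}{13} + 7148 = \frac{92917}{13}$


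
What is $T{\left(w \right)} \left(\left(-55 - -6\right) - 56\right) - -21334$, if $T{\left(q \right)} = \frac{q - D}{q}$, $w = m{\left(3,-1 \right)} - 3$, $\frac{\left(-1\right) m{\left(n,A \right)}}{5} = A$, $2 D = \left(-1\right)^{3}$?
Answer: $\frac{84811}{4} \approx 21203.0$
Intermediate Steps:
$D = - \frac{1}{2}$ ($D = \frac{\left(-1\right)^{3}}{2} = \frac{1}{2} \left(-1\right) = - \frac{1}{2} \approx -0.5$)
$m{\left(n,A \right)} = - 5 A$
$w = 2$ ($w = \left(-5\right) \left(-1\right) - 3 = 5 - 3 = 2$)
$T{\left(q \right)} = \frac{\frac{1}{2} + q}{q}$ ($T{\left(q \right)} = \frac{q - - \frac{1}{2}}{q} = \frac{q + \frac{1}{2}}{q} = \frac{\frac{1}{2} + q}{q}$)
$T{\left(w \right)} \left(\left(-55 - -6\right) - 56\right) - -21334 = \frac{\frac{1}{2} + 2}{2} \left(\left(-55 - -6\right) - 56\right) - -21334 = \frac{1}{2} \cdot \frac{5}{2} \left(\left(-55 + 6\right) - 56\right) + 21334 = \frac{5 \left(-49 - 56\right)}{4} + 21334 = \frac{5}{4} \left(-105\right) + 21334 = - \frac{525}{4} + 21334 = \frac{84811}{4}$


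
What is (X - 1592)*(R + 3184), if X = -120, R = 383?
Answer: -6106704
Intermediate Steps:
(X - 1592)*(R + 3184) = (-120 - 1592)*(383 + 3184) = -1712*3567 = -6106704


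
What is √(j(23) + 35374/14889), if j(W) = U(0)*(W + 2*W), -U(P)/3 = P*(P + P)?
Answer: √526683486/14889 ≈ 1.5414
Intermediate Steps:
U(P) = -6*P² (U(P) = -3*P*(P + P) = -3*P*2*P = -6*P²)
j(W) = 0 (j(W) = (-6*0²)*(W + 2*W) = (-6*0)*(3*W) = 0*(3*W) = 0)
√(j(23) + 35374/14889) = √(0 + 35374/14889) = √(35374/14889) = √526683486/14889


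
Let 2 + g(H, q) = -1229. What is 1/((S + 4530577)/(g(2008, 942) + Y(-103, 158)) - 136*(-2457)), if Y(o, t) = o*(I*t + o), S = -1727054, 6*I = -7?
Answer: 85093/28442406705 ≈ 2.9918e-6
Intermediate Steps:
g(H, q) = -1231 (g(H, q) = -2 - 1229 = -1231)
I = -7/6 (I = (1/6)*(-7) = -7/6 ≈ -1.1667)
Y(o, t) = o*(o - 7*t/6) (Y(o, t) = o*(-7*t/6 + o) = o*(o - 7*t/6))
1/((S + 4530577)/(g(2008, 942) + Y(-103, 158)) - 136*(-2457)) = 1/((-1727054 + 4530577)/(-1231 + (1/6)*(-103)*(-7*158 + 6*(-103))) - 136*(-2457)) = 1/(2803523/(-1231 + (1/6)*(-103)*(-1106 - 618)) + 334152) = 1/(2803523/(-1231 + (1/6)*(-103)*(-1724)) + 334152) = 1/(2803523/(-1231 + 88786/3) + 334152) = 1/(2803523/(85093/3) + 334152) = 1/(2803523*(3/85093) + 334152) = 1/(8410569/85093 + 334152) = 1/(28442406705/85093) = 85093/28442406705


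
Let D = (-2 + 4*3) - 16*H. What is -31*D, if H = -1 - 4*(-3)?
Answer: 5146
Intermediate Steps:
H = 11 (H = -1 + 12 = 11)
D = -166 (D = (-2 + 4*3) - 16*11 = (-2 + 12) - 176 = 10 - 176 = -166)
-31*D = -31*(-166) = 5146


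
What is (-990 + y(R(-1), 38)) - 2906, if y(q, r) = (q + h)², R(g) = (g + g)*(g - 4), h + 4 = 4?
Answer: -3796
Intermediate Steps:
h = 0 (h = -4 + 4 = 0)
R(g) = 2*g*(-4 + g) (R(g) = (2*g)*(-4 + g) = 2*g*(-4 + g))
y(q, r) = q² (y(q, r) = (q + 0)² = q²)
(-990 + y(R(-1), 38)) - 2906 = (-990 + (2*(-1)*(-4 - 1))²) - 2906 = (-990 + (2*(-1)*(-5))²) - 2906 = (-990 + 10²) - 2906 = (-990 + 100) - 2906 = -890 - 2906 = -3796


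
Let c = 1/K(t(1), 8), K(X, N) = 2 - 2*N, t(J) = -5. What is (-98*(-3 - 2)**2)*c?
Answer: 175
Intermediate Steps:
c = -1/14 (c = 1/(2 - 2*8) = 1/(2 - 16) = 1/(-14) = -1/14 ≈ -0.071429)
(-98*(-3 - 2)**2)*c = -98*(-3 - 2)**2*(-1/14) = -98*(-5)**2*(-1/14) = -98*25*(-1/14) = -2450*(-1/14) = 175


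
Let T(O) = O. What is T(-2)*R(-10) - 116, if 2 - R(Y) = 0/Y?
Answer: -120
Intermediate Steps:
R(Y) = 2 (R(Y) = 2 - 0/Y = 2 - 1*0 = 2 + 0 = 2)
T(-2)*R(-10) - 116 = -2*2 - 116 = -4 - 116 = -120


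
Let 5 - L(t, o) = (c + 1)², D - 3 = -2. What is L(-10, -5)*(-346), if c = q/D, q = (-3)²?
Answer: 32870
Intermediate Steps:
D = 1 (D = 3 - 2 = 1)
q = 9
c = 9 (c = 9/1 = 9*1 = 9)
L(t, o) = -95 (L(t, o) = 5 - (9 + 1)² = 5 - 1*10² = 5 - 1*100 = 5 - 100 = -95)
L(-10, -5)*(-346) = -95*(-346) = 32870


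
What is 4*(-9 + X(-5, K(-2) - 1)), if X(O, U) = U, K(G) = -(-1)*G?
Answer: -48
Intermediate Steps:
K(G) = G
4*(-9 + X(-5, K(-2) - 1)) = 4*(-9 + (-2 - 1)) = 4*(-9 - 3) = 4*(-12) = -48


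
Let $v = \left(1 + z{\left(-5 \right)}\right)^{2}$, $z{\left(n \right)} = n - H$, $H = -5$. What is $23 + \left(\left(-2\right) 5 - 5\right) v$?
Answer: $8$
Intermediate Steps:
$z{\left(n \right)} = 5 + n$ ($z{\left(n \right)} = n - -5 = n + 5 = 5 + n$)
$v = 1$ ($v = \left(1 + \left(5 - 5\right)\right)^{2} = \left(1 + 0\right)^{2} = 1^{2} = 1$)
$23 + \left(\left(-2\right) 5 - 5\right) v = 23 + \left(\left(-2\right) 5 - 5\right) 1 = 23 + \left(-10 - 5\right) 1 = 23 - 15 = 8$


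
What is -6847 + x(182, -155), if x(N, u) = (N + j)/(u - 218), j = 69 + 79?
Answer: -2554261/373 ≈ -6847.9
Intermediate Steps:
j = 148
x(N, u) = (148 + N)/(-218 + u) (x(N, u) = (N + 148)/(u - 218) = (148 + N)/(-218 + u))
-6847 + x(182, -155) = -6847 + (148 + 182)/(-218 - 155) = -6847 + 330/(-373) = -6847 - 1/373*330 = -6847 - 330/373 = -2554261/373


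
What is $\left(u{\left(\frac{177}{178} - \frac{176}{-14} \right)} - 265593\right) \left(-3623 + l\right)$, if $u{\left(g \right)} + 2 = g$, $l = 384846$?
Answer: $- \frac{126152205853141}{1246} \approx -1.0125 \cdot 10^{11}$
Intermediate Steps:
$u{\left(g \right)} = -2 + g$
$\left(u{\left(\frac{177}{178} - \frac{176}{-14} \right)} - 265593\right) \left(-3623 + l\right) = \left(\left(-2 + \left(\frac{177}{178} - \frac{176}{-14}\right)\right) - 265593\right) \left(-3623 + 384846\right) = \left(\left(-2 + \left(177 \cdot \frac{1}{178} - - \frac{88}{7}\right)\right) - 265593\right) 381223 = \left(\left(-2 + \left(\frac{177}{178} + \frac{88}{7}\right)\right) - 265593\right) 381223 = \left(\left(-2 + \frac{16903}{1246}\right) - 265593\right) 381223 = \left(\frac{14411}{1246} - 265593\right) 381223 = \left(- \frac{330914467}{1246}\right) 381223 = - \frac{126152205853141}{1246}$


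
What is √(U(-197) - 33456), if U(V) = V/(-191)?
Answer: I*√1220470709/191 ≈ 182.91*I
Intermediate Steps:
U(V) = -V/191 (U(V) = V*(-1/191) = -V/191)
√(U(-197) - 33456) = √(-1/191*(-197) - 33456) = √(197/191 - 33456) = √(-6389899/191) = I*√1220470709/191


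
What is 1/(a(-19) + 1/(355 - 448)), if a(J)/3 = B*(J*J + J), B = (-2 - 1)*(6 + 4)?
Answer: -93/2862541 ≈ -3.2489e-5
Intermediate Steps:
B = -30 (B = -3*10 = -30)
a(J) = -90*J - 90*J² (a(J) = 3*(-30*(J*J + J)) = 3*(-30*(J² + J)) = 3*(-30*(J + J²)) = 3*(-30*J - 30*J²) = -90*J - 90*J²)
1/(a(-19) + 1/(355 - 448)) = 1/(-90*(-19)*(1 - 19) + 1/(355 - 448)) = 1/(-90*(-19)*(-18) + 1/(-93)) = 1/(-30780 - 1/93) = 1/(-2862541/93) = -93/2862541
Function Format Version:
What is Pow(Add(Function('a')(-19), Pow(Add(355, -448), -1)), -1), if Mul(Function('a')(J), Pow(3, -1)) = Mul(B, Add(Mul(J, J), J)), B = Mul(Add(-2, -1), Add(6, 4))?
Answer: Rational(-93, 2862541) ≈ -3.2489e-5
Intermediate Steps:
B = -30 (B = Mul(-3, 10) = -30)
Function('a')(J) = Add(Mul(-90, J), Mul(-90, Pow(J, 2))) (Function('a')(J) = Mul(3, Mul(-30, Add(Mul(J, J), J))) = Mul(3, Mul(-30, Add(Pow(J, 2), J))) = Mul(3, Mul(-30, Add(J, Pow(J, 2)))) = Mul(3, Add(Mul(-30, J), Mul(-30, Pow(J, 2)))) = Add(Mul(-90, J), Mul(-90, Pow(J, 2))))
Pow(Add(Function('a')(-19), Pow(Add(355, -448), -1)), -1) = Pow(Add(Mul(-90, -19, Add(1, -19)), Pow(Add(355, -448), -1)), -1) = Pow(Add(Mul(-90, -19, -18), Pow(-93, -1)), -1) = Pow(Add(-30780, Rational(-1, 93)), -1) = Pow(Rational(-2862541, 93), -1) = Rational(-93, 2862541)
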